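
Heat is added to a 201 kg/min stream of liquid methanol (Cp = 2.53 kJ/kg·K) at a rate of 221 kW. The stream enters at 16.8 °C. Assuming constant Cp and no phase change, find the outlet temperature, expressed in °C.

T_out = 42.9 °C

Q = 221 kW = 13260 kJ/min
ΔT = Q/(ṁ·Cp) = 13260/(201×2.53) = 26.075 K
T_out = 16.8 + 26.075 = 42.875 °C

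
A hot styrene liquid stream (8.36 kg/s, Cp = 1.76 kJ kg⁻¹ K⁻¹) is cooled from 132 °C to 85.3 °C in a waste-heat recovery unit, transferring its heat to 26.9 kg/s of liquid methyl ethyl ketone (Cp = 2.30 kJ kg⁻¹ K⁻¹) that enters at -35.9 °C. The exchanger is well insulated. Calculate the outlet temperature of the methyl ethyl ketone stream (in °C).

Heat released by hot stream: Q = 8.36 × 1.76 × (132 − 85.3) = 687.13 kJ/s
Energy balance on cold side (adiabatic exchanger): Q = ṁ_c·Cp_c·(T_c,out − T_c,in)
T_c,out = -35.9 + 687.13/(26.9 × 2.30) = -24.794 °C

T_c,out = -24.8 °C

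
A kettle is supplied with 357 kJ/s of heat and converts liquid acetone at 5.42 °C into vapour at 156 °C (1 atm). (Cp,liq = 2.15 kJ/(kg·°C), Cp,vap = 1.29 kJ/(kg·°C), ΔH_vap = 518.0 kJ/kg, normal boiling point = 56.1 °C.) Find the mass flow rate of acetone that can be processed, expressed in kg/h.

Δh = 2.15×(56.1−5.42) + 518.0 + 1.29×(156−56.1) = 755.83 kJ/kg
Q = 357 kJ/s = 357 kJ/s = 1.2852e+06 kJ/h
ṁ = Q/Δh = 1.2852e+06 / 755.83 = 1700.4 kg/h

ṁ = 1700 kg/h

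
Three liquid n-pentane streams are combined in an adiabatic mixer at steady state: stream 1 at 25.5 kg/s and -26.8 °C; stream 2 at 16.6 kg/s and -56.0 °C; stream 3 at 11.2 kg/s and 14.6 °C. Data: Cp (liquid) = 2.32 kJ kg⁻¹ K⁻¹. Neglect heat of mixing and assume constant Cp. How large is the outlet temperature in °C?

Energy balance with Q = 0: Σ ṁᵢCp,ᵢ(T_out − Tᵢ) = 0
Σ ṁᵢCp,ᵢTᵢ = 25.5×2.32×-26.8 + 16.6×2.32×-56.0 + 11.2×2.32×14.6 = -3362.8
Σ ṁᵢCp,ᵢ = 25.5×2.32 + 16.6×2.32 + 11.2×2.32 = 123.66
T_out = -3362.8 / 123.66 = -27.195 °C

T_out = -27.2 °C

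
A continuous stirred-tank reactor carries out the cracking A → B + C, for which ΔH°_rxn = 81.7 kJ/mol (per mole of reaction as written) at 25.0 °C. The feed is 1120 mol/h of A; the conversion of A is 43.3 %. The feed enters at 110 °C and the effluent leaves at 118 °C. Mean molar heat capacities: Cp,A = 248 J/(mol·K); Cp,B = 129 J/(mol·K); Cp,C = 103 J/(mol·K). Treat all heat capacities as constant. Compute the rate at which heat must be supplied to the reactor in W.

Q_in = 11400 W

Extent of reaction ξ = 0.433 × 1120 = 484.96 mol/h
Reaction term: ξ·ΔH°_rxn = 484.96 × 81.7 = 39621 kJ/h
Sensible, feed 110→25 °C: -23610 kJ/h
Outlet flows (mol/h): A 635.04, B 484.96, C 484.96
Sensible, products 25→118 °C: 25110 kJ/h
Q = ΔH = 41122 kJ/h = 11.423 kW
Heat supplied = 11423 W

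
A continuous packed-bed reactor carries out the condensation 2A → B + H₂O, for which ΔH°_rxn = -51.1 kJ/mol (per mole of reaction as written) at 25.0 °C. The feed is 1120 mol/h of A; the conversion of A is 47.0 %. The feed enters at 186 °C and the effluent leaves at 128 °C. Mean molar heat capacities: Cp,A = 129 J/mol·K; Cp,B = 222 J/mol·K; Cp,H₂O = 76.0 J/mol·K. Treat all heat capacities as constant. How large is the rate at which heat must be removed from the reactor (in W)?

Q_out = 5760 W

Extent of reaction ξ = 0.470 × 1120 / 2 = 263.2 mol/h
Reaction term: ξ·ΔH°_rxn = 263.2 × -51.1 = -13450 kJ/h
Sensible, feed 186→25 °C: -23261 kJ/h
Outlet flows (mol/h): A 593.6, B 263.2, H₂O 263.2
Sensible, products 25→128 °C: 15966 kJ/h
Q = ΔH = -20745 kJ/h = -5.7625 kW
Heat removed = 5762.5 W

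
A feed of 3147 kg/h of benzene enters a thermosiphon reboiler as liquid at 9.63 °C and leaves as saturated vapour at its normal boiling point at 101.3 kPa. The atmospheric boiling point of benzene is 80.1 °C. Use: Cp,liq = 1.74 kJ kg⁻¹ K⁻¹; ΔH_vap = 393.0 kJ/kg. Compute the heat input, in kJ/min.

Q = 27000 kJ/min

liquid 9.63→80.1 °C: 122.62 kJ/kg
vaporisation at 80.1 °C: 393 kJ/kg
Δh = 122.62 + 393 = 515.62 kJ/kg
Q = ṁ·Δh = 3147 kg/h × 515.62 kJ/kg = 1.6226e+06 kJ/h
|Q| = 450.74 kW = 27044 kJ/min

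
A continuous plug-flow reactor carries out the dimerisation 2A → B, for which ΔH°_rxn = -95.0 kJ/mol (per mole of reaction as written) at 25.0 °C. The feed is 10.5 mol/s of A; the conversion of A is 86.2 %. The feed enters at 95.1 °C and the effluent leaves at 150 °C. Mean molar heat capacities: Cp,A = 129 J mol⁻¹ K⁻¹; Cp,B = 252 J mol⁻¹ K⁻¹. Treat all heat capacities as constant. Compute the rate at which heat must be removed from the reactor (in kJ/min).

Q_out = 21500 kJ/min

Extent of reaction ξ = 0.862 × 10.5 / 2 = 4.5255 mol/s
Reaction term: ξ·ΔH°_rxn = 4.5255 × -95.0 = -429.92 kJ/s
Sensible, feed 95.1→25 °C: -94.95 kJ/s
Outlet flows (mol/s): A 1.449, B 4.5255
Sensible, products 25→150 °C: 165.92 kJ/s
Q = ΔH = -358.95 kJ/s = -358.95 kW
Heat removed = 21537 kJ/min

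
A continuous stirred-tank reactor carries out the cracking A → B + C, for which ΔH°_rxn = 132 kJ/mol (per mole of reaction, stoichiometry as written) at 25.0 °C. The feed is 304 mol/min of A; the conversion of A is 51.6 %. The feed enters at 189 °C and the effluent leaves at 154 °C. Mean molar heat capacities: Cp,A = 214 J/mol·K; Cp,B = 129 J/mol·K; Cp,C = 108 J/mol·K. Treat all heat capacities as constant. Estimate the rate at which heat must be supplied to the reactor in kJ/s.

Extent of reaction ξ = 0.516 × 304 = 156.86 mol/min
Reaction term: ξ·ΔH°_rxn = 156.86 × 132 = 20706 kJ/min
Sensible, feed 189→25 °C: -10669 kJ/min
Outlet flows (mol/min): A 147.14, B 156.86, C 156.86
Sensible, products 25→154 °C: 8857.6 kJ/min
Q = ΔH = 18895 kJ/min = 314.91 kW
Heat supplied = 314.91 kJ/s

Q_in = 315 kJ/s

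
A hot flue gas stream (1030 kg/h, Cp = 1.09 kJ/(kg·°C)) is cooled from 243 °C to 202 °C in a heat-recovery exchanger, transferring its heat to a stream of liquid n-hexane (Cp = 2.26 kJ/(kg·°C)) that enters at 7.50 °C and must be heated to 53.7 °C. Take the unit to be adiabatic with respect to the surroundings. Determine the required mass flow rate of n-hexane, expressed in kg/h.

Heat released by hot stream: Q = 1030 × 1.09 × (243 − 202) = 46031 kJ/h
Energy balance on cold side (adiabatic exchanger): Q = ṁ_c·Cp_c·(T_c,out − T_c,in)
ṁ_c = 46031 / [2.26 × (53.7 − 7.50)] = 440.86 kg/h

ṁ_c = 441 kg/h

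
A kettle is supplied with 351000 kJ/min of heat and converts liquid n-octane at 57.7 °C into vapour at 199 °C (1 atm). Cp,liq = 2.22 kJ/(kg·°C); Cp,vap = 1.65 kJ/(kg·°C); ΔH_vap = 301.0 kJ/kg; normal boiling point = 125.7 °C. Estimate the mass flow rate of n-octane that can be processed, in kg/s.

Δh = 2.22×(125.7−57.7) + 301.0 + 1.65×(199−125.7) = 572.9 kJ/kg
Q = 351000 kJ/min = 5850 kJ/s = 5850 kJ/s
ṁ = Q/Δh = 5850 / 572.9 = 10.211 kg/s

ṁ = 10.2 kg/s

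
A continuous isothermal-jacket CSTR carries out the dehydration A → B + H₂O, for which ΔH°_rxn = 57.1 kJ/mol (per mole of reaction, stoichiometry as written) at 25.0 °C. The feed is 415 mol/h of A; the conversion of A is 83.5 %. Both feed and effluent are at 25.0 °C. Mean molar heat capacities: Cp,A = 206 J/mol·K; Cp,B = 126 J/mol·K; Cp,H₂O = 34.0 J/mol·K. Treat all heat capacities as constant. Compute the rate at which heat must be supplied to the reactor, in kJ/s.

Q_in = 5.50 kJ/s

Extent of reaction ξ = 0.835 × 415 = 346.52 mol/h
Reaction term: ξ·ΔH°_rxn = 346.52 × 57.1 = 19787 kJ/h
Q = ΔH = 19787 kJ/h = 5.4963 kW
Heat supplied = 5.4963 kJ/s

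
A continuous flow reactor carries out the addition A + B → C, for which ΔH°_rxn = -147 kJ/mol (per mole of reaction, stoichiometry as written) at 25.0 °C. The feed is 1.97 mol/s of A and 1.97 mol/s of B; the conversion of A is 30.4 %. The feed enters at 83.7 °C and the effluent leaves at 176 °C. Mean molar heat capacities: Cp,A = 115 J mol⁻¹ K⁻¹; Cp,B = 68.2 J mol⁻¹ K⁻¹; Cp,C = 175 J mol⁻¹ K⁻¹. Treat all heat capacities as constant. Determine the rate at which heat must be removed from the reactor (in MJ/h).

Q_out = 200 MJ/h

Extent of reaction ξ = 0.304 × 1.97 = 0.59888 mol/s
Reaction term: ξ·ΔH°_rxn = 0.59888 × -147 = -88.035 kJ/s
Sensible, feed 83.7→25 °C: -21.185 kJ/s
Outlet flows (mol/s): A 1.3711, B 1.3711, C 0.59888
Sensible, products 25→176 °C: 53.755 kJ/s
Q = ΔH = -55.465 kJ/s = -55.465 kW
Heat removed = 199.68 MJ/h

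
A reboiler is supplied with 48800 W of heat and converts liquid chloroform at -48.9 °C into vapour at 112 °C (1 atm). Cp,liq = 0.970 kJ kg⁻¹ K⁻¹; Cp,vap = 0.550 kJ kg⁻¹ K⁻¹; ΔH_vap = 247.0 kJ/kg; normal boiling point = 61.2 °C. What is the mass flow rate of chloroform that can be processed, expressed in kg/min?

Δh = 0.970×(61.2−-48.9) + 247.0 + 0.550×(112−61.2) = 381.74 kJ/kg
Q = 48800 W = 48.8 kJ/s = 2928 kJ/min
ṁ = Q/Δh = 2928 / 381.74 = 7.6702 kg/min

ṁ = 7.67 kg/min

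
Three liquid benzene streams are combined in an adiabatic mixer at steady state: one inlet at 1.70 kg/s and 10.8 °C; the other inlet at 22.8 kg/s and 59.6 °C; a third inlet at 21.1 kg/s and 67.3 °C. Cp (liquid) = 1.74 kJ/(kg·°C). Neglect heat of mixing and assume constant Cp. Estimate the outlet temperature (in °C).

Energy balance with Q = 0: Σ ṁᵢCp,ᵢ(T_out − Tᵢ) = 0
T_out = Σ ṁᵢCp,ᵢTᵢ / Σ ṁᵢCp,ᵢ
      = 4867.2 / 79.344 = 61.344 °C

T_out = 61.3 °C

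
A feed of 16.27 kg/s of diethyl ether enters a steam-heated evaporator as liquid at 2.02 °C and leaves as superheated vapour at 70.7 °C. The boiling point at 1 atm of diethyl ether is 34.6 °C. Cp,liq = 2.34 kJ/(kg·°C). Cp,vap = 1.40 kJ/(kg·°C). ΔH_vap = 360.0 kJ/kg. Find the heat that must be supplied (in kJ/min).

liquid 2.02→34.6 °C: 76.237 kJ/kg
vaporisation at 34.6 °C: 360 kJ/kg
vapour 34.6→70.7 °C: 50.54 kJ/kg
Δh = 76.237 + 360 + 50.54 = 486.78 kJ/kg
Q = ṁ·Δh = 16.27 kg/s × 486.78 kJ/kg = 7919.9 kJ/s
|Q| = 7919.9 kW = 475190 kJ/min

Q = 475000 kJ/min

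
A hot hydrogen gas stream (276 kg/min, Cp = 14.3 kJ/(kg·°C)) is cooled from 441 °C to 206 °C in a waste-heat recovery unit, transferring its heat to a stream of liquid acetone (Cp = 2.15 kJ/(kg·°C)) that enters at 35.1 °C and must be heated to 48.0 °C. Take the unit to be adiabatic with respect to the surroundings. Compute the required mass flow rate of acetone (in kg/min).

Heat released by hot stream: Q = 276 × 14.3 × (441 − 206) = 927500 kJ/min
Energy balance on cold side (adiabatic exchanger): Q = ṁ_c·Cp_c·(T_c,out − T_c,in)
ṁ_c = 927500 / [2.15 × (48.0 − 35.1)] = 33441 kg/min

ṁ_c = 33400 kg/min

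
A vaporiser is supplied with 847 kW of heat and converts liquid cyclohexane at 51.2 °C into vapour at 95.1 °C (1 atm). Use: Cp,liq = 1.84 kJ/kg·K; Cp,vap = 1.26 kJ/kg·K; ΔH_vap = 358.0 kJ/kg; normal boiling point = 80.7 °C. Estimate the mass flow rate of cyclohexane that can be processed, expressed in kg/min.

Δh = 1.84×(80.7−51.2) + 358.0 + 1.26×(95.1−80.7) = 430.42 kJ/kg
Q = 847 kW = 847 kJ/s = 50820 kJ/min
ṁ = Q/Δh = 50820 / 430.42 = 118.07 kg/min

ṁ = 118 kg/min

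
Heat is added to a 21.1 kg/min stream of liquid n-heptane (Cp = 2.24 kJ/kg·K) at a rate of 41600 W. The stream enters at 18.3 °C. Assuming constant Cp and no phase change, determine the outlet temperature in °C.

Q = 41600 W = 2496 kJ/min
ΔT = Q/(ṁ·Cp) = 2496/(21.1×2.24) = 52.81 K
T_out = 18.3 + 52.81 = 71.11 °C

T_out = 71.1 °C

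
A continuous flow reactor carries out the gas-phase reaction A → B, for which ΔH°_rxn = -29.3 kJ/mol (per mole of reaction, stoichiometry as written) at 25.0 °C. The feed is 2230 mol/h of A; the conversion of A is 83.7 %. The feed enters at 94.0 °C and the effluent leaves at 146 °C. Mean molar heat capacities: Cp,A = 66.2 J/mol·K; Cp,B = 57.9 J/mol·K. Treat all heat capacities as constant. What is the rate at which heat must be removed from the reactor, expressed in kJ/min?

Extent of reaction ξ = 0.837 × 2230 = 1866.5 mol/h
Reaction term: ξ·ΔH°_rxn = 1866.5 × -29.3 = -54689 kJ/h
Sensible, feed 94.0→25 °C: -10186 kJ/h
Outlet flows (mol/h): A 363.49, B 1866.5
Sensible, products 25→146 °C: 15988 kJ/h
Q = ΔH = -48887 kJ/h = -13.58 kW
Heat removed = 814.78 kJ/min

Q_out = 815 kJ/min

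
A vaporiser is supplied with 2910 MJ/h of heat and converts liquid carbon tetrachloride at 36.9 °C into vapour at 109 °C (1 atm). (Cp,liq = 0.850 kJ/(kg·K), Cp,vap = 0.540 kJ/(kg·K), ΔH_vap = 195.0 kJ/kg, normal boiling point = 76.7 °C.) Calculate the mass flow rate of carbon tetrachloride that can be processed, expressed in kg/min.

Δh = 0.850×(76.7−36.9) + 195.0 + 0.540×(109−76.7) = 246.27 kJ/kg
Q = 2910 MJ/h = 808.33 kJ/s = 48500 kJ/min
ṁ = Q/Δh = 48500 / 246.27 = 196.94 kg/min

ṁ = 197 kg/min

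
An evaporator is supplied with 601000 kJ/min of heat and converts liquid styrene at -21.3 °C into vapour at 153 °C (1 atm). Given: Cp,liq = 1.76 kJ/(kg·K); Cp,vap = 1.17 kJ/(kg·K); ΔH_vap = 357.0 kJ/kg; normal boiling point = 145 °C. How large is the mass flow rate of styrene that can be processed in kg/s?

ṁ = 15.2 kg/s

Δh = 1.76×(145−-21.3) + 357.0 + 1.17×(153−145) = 659.05 kJ/kg
Q = 601000 kJ/min = 10017 kJ/s = 10017 kJ/s
ṁ = Q/Δh = 10017 / 659.05 = 15.199 kg/s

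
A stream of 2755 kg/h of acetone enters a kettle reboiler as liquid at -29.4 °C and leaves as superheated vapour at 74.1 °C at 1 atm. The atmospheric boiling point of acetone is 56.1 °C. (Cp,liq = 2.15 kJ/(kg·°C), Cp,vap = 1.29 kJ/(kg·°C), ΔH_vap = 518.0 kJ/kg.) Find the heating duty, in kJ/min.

liquid -29.4→56.1 °C: 183.82 kJ/kg
vaporisation at 56.1 °C: 518 kJ/kg
vapour 56.1→74.1 °C: 23.22 kJ/kg
Δh = 183.82 + 518 + 23.22 = 725.04 kJ/kg
Q = ṁ·Δh = 2755 kg/h × 725.04 kJ/kg = 1.9975e+06 kJ/h
|Q| = 554.86 kW = 33292 kJ/min

Q = 33300 kJ/min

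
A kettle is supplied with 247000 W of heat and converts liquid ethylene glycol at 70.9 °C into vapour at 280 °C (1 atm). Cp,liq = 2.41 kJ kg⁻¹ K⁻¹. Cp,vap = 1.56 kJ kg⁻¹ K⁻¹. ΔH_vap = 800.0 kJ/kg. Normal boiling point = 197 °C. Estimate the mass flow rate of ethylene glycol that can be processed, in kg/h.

Δh = 2.41×(197−70.9) + 800.0 + 1.56×(280−197) = 1233.4 kJ/kg
Q = 247000 W = 247 kJ/s = 889200 kJ/h
ṁ = Q/Δh = 889200 / 1233.4 = 720.95 kg/h

ṁ = 721 kg/h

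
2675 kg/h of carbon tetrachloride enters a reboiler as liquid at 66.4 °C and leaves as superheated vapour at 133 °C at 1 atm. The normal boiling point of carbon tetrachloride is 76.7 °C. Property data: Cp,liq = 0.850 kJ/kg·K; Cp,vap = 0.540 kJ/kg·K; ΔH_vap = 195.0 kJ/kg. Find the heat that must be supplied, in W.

Q = 174000 W

liquid 66.4→76.7 °C: 8.755 kJ/kg
vaporisation at 76.7 °C: 195 kJ/kg
vapour 76.7→133 °C: 30.402 kJ/kg
Δh = 8.755 + 195 + 30.402 = 234.16 kJ/kg
Q = ṁ·Δh = 2675 kg/h × 234.16 kJ/kg = 626370 kJ/h
|Q| = 173.99 kW = 173990 W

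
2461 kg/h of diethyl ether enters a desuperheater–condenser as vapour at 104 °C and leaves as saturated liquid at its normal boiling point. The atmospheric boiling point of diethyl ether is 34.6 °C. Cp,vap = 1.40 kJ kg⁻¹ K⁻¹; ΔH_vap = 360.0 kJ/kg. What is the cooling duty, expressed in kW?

Q_c = 313 kW

vapour 104→34.6 °C: -97.16 kJ/kg
condensation at 34.6 °C: -360 kJ/kg
Δh = -97.16 + -360 = -457.16 kJ/kg
Q = ṁ·Δh = 2461 kg/h × -457.16 kJ/kg = -1.1251e+06 kJ/h
|Q| = 312.52 kW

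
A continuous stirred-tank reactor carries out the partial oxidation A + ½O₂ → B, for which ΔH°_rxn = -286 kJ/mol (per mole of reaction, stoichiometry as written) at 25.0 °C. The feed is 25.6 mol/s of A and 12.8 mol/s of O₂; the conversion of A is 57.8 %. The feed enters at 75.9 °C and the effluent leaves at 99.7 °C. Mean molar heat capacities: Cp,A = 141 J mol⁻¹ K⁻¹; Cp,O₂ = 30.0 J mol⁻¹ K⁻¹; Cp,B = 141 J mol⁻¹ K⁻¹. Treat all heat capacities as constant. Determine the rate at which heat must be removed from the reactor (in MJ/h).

Extent of reaction ξ = 0.578 × 25.6 = 14.797 mol/s
Reaction term: ξ·ΔH°_rxn = 14.797 × -286 = -4231.9 kJ/s
Sensible, feed 75.9→25 °C: -203.27 kJ/s
Outlet flows (mol/s): A 10.803, O₂ 5.4016, B 14.797
Sensible, products 25→99.7 °C: 281.74 kJ/s
Q = ΔH = -4153.4 kJ/s = -4153.4 kW
Heat removed = 14952 MJ/h

Q_out = 15000 MJ/h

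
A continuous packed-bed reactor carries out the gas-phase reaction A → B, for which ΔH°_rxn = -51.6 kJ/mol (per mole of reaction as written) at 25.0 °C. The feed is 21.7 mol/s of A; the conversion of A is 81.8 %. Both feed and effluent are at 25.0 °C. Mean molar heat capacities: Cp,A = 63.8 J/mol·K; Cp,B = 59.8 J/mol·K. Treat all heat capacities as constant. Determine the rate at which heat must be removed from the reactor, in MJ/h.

Q_out = 3300 MJ/h

Extent of reaction ξ = 0.818 × 21.7 = 17.751 mol/s
Reaction term: ξ·ΔH°_rxn = 17.751 × -51.6 = -915.93 kJ/s
Q = ΔH = -915.93 kJ/s = -915.93 kW
Heat removed = 3297.4 MJ/h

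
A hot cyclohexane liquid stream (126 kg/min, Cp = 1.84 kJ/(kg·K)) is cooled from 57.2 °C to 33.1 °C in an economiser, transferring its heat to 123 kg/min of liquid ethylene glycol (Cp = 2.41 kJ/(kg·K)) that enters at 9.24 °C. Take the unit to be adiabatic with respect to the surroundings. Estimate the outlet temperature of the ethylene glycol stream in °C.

T_c,out = 28.1 °C

Heat released by hot stream: Q = 126 × 1.84 × (57.2 − 33.1) = 5587.3 kJ/min
Energy balance on cold side (adiabatic exchanger): Q = ṁ_c·Cp_c·(T_c,out − T_c,in)
T_c,out = 9.24 + 5587.3/(123 × 2.41) = 28.089 °C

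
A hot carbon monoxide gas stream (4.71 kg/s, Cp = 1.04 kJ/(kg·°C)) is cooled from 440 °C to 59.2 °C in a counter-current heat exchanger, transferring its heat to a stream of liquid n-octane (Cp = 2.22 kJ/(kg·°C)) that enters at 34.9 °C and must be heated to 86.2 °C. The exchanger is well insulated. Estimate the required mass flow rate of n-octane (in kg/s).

Heat released by hot stream: Q = 4.71 × 1.04 × (440 − 59.2) = 1865.3 kJ/s
Energy balance on cold side (adiabatic exchanger): Q = ṁ_c·Cp_c·(T_c,out − T_c,in)
ṁ_c = 1865.3 / [2.22 × (86.2 − 34.9)] = 16.379 kg/s

ṁ_c = 16.4 kg/s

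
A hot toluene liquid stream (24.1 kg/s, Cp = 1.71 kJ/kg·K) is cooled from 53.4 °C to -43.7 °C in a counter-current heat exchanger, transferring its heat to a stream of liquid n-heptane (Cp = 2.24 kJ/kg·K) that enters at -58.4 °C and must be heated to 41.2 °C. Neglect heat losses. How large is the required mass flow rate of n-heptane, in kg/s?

Heat released by hot stream: Q = 24.1 × 1.71 × (53.4 − -43.7) = 4001.6 kJ/s
Energy balance on cold side (adiabatic exchanger): Q = ṁ_c·Cp_c·(T_c,out − T_c,in)
ṁ_c = 4001.6 / [2.24 × (41.2 − -58.4)] = 17.936 kg/s

ṁ_c = 17.9 kg/s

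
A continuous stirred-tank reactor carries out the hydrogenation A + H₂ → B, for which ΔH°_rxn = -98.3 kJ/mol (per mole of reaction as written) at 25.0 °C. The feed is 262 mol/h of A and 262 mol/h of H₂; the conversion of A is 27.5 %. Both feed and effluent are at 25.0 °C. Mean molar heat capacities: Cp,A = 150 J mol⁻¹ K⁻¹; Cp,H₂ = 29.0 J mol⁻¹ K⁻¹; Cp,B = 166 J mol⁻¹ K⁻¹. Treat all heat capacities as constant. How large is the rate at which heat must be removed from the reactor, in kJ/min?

Extent of reaction ξ = 0.275 × 262 = 72.05 mol/h
Reaction term: ξ·ΔH°_rxn = 72.05 × -98.3 = -7082.5 kJ/h
Q = ΔH = -7082.5 kJ/h = -1.9674 kW
Heat removed = 118.04 kJ/min

Q_out = 118 kJ/min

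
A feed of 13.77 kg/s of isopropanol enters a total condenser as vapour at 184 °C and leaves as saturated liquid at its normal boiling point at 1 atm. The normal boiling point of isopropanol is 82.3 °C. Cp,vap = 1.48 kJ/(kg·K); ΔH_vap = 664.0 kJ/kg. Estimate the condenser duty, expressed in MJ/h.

Q_c = 40400 MJ/h

vapour 184→82.3 °C: -150.52 kJ/kg
condensation at 82.3 °C: -664 kJ/kg
Δh = -150.52 + -664 = -814.52 kJ/kg
Q = ṁ·Δh = 13.77 kg/s × -814.52 kJ/kg = -11216 kJ/s
|Q| = 11216 kW = 40377 MJ/h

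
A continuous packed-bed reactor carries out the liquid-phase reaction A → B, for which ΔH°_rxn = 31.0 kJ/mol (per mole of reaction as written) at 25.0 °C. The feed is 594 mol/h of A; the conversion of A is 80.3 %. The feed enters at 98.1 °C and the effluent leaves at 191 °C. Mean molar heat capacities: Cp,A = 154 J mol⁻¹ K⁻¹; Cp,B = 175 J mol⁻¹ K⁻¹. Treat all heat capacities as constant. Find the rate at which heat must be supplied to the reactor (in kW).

Q_in = 6.93 kW

Extent of reaction ξ = 0.803 × 594 = 476.98 mol/h
Reaction term: ξ·ΔH°_rxn = 476.98 × 31.0 = 14786 kJ/h
Sensible, feed 98.1→25 °C: -6686.9 kJ/h
Outlet flows (mol/h): A 117.02, B 476.98
Sensible, products 25→191 °C: 16848 kJ/h
Q = ΔH = 24947 kJ/h = 6.9298 kW
Heat supplied = 6.9298 kW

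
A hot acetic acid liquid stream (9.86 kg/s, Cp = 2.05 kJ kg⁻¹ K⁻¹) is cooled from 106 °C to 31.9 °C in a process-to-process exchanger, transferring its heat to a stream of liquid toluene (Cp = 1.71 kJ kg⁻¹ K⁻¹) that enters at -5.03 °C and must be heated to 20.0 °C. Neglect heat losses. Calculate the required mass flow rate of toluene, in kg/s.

Heat released by hot stream: Q = 9.86 × 2.05 × (106 − 31.9) = 1497.8 kJ/s
Energy balance on cold side (adiabatic exchanger): Q = ṁ_c·Cp_c·(T_c,out − T_c,in)
ṁ_c = 1497.8 / [1.71 × (20.0 − -5.03)] = 34.994 kg/s

ṁ_c = 35.0 kg/s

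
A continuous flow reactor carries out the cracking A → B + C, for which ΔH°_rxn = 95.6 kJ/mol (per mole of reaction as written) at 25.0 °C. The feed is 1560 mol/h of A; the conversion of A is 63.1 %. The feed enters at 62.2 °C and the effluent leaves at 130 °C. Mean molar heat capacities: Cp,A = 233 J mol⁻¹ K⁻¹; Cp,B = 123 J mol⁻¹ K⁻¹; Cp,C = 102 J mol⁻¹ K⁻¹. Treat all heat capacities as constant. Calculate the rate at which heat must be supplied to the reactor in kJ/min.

Extent of reaction ξ = 0.631 × 1560 = 984.36 mol/h
Reaction term: ξ·ΔH°_rxn = 984.36 × 95.6 = 94105 kJ/h
Sensible, feed 62.2→25 °C: -13521 kJ/h
Outlet flows (mol/h): A 575.64, B 984.36, C 984.36
Sensible, products 25→130 °C: 37339 kJ/h
Q = ΔH = 117920 kJ/h = 32.756 kW
Heat supplied = 1965.4 kJ/min

Q_in = 1970 kJ/min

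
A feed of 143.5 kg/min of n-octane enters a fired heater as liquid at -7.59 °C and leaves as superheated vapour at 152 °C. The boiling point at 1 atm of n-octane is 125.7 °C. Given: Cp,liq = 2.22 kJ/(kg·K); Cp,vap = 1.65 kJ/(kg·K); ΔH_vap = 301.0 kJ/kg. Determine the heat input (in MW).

Q = 1.53 MW

liquid -7.59→125.7 °C: 295.9 kJ/kg
vaporisation at 125.7 °C: 301 kJ/kg
vapour 125.7→152 °C: 43.395 kJ/kg
Δh = 295.9 + 301 + 43.395 = 640.3 kJ/kg
Q = ṁ·Δh = 143.5 kg/min × 640.3 kJ/kg = 91883 kJ/min
|Q| = 1531.4 kW = 1.5314 MW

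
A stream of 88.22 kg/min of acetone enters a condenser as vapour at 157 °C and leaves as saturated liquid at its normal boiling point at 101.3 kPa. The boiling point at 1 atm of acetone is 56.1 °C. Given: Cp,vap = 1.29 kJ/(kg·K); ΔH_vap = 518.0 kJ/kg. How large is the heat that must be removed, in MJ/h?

vapour 157→56.1 °C: -130.16 kJ/kg
condensation at 56.1 °C: -518 kJ/kg
Δh = -130.16 + -518 = -648.16 kJ/kg
Q = ṁ·Δh = 88.22 kg/min × -648.16 kJ/kg = -57181 kJ/min
|Q| = 953.01 kW = 3430.8 MJ/h

Q_c = 3430 MJ/h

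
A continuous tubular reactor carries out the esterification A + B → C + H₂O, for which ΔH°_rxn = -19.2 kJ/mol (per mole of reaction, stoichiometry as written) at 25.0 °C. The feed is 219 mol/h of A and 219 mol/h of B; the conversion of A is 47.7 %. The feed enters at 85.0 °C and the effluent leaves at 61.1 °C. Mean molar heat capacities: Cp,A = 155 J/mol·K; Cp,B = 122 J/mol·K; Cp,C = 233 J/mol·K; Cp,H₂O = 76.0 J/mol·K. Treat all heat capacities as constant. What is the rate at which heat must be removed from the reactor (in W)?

Q_out = 926 W

Extent of reaction ξ = 0.477 × 219 = 104.46 mol/h
Reaction term: ξ·ΔH°_rxn = 104.46 × -19.2 = -2005.7 kJ/h
Sensible, feed 85.0→25 °C: -3639.8 kJ/h
Outlet flows (mol/h): A 114.54, B 114.54, C 104.46, H₂O 104.46
Sensible, products 25→61.1 °C: 2310.6 kJ/h
Q = ΔH = -3334.9 kJ/h = -0.92635 kW
Heat removed = 926.35 W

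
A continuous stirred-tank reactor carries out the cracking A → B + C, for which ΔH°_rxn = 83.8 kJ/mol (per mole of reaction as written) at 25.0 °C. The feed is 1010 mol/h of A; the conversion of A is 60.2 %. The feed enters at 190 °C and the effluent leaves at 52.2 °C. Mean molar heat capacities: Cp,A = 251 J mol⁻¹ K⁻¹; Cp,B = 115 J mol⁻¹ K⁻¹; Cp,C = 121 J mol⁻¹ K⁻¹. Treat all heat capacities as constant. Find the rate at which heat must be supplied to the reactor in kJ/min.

Extent of reaction ξ = 0.602 × 1010 = 608.02 mol/h
Reaction term: ξ·ΔH°_rxn = 608.02 × 83.8 = 50952 kJ/h
Sensible, feed 190→25 °C: -41829 kJ/h
Outlet flows (mol/h): A 401.98, B 608.02, C 608.02
Sensible, products 25→52.2 °C: 6647.4 kJ/h
Q = ΔH = 15770 kJ/h = 4.3806 kW
Heat supplied = 262.84 kJ/min

Q_in = 263 kJ/min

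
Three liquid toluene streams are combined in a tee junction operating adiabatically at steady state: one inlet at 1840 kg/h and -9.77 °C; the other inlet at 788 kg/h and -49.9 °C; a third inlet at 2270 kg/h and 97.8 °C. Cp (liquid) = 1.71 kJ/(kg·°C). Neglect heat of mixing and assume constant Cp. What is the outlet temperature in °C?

Energy balance with Q = 0: Σ ṁᵢCp,ᵢ(T_out − Tᵢ) = 0
Σ ṁᵢCp,ᵢTᵢ = 1840×1.71×-9.77 + 788×1.71×-49.9 + 2270×1.71×97.8 = 281650
Σ ṁᵢCp,ᵢ = 1840×1.71 + 788×1.71 + 2270×1.71 = 8375.6
T_out = 281650 / 8375.6 = 33.628 °C

T_out = 33.6 °C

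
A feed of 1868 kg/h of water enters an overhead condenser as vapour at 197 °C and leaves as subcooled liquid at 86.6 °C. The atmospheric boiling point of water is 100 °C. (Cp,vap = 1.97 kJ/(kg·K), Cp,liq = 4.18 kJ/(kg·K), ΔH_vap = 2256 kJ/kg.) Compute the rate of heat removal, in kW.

vapour 197→100 °C: -191.09 kJ/kg
condensation at 100 °C: -2256 kJ/kg
liquid 100→86.6 °C: -56.012 kJ/kg
Δh = -191.09 + -2256 + -56.012 = -2503.1 kJ/kg
Q = ṁ·Δh = 1868 kg/h × -2503.1 kJ/kg = -4.6758e+06 kJ/h
|Q| = 1298.8 kW

Q_c = 1300 kW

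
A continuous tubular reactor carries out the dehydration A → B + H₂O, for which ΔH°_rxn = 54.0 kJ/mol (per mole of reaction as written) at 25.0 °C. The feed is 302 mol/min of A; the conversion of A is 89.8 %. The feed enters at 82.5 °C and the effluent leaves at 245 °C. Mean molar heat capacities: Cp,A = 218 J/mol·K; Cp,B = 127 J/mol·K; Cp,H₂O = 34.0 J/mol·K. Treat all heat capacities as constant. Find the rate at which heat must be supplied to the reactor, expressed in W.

Extent of reaction ξ = 0.898 × 302 = 271.2 mol/min
Reaction term: ξ·ΔH°_rxn = 271.2 × 54.0 = 14645 kJ/min
Sensible, feed 82.5→25 °C: -3785.6 kJ/min
Outlet flows (mol/min): A 30.804, B 271.2, H₂O 271.2
Sensible, products 25→245 °C: 11083 kJ/min
Q = ΔH = 21942 kJ/min = 365.7 kW
Heat supplied = 365700 W

Q_in = 366000 W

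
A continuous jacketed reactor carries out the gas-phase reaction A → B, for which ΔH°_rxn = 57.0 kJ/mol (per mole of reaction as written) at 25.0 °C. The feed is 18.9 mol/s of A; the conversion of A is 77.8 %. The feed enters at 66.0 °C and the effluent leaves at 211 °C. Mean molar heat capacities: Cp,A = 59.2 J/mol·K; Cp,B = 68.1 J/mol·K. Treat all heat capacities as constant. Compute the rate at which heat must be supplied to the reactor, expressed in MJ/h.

Q_in = 3690 MJ/h

Extent of reaction ξ = 0.778 × 18.9 = 14.704 mol/s
Reaction term: ξ·ΔH°_rxn = 14.704 × 57.0 = 838.14 kJ/s
Sensible, feed 66.0→25 °C: -45.874 kJ/s
Outlet flows (mol/s): A 4.1958, B 14.704
Sensible, products 25→211 °C: 232.45 kJ/s
Q = ΔH = 1024.7 kJ/s = 1024.7 kW
Heat supplied = 3689 MJ/h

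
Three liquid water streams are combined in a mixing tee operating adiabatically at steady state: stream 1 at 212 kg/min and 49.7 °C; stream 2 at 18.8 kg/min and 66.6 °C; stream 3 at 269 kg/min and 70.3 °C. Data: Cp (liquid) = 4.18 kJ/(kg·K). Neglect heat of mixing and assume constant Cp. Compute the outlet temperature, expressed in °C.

T_out = 61.4 °C

No heat crosses the boundary, so H_out = H_in.
T_out = Σ ṁᵢCp,ᵢTᵢ / Σ ṁᵢCp,ᵢ
      = 128320 / 2089.2 = 61.423 °C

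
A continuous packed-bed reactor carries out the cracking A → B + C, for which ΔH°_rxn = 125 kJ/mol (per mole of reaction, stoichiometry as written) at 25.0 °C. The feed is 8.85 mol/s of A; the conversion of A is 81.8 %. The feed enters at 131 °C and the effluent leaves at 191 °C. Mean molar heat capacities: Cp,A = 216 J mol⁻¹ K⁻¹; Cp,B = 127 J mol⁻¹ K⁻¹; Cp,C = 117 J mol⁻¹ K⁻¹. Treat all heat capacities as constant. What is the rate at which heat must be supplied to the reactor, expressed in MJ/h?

Extent of reaction ξ = 0.818 × 8.85 = 7.2393 mol/s
Reaction term: ξ·ΔH°_rxn = 7.2393 × 125 = 904.91 kJ/s
Sensible, feed 131→25 °C: -202.63 kJ/s
Outlet flows (mol/s): A 1.6107, B 7.2393, C 7.2393
Sensible, products 25→191 °C: 350.97 kJ/s
Q = ΔH = 1053.3 kJ/s = 1053.3 kW
Heat supplied = 3791.7 MJ/h

Q_in = 3790 MJ/h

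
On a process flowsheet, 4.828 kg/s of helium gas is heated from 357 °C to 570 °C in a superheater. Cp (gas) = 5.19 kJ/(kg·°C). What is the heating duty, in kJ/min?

Q = 320000 kJ/min

Q = ṁ·Cp·ΔT = 4.828 × 5.19 × (570 − 357) = 5337.2 kJ/s
Heating duty = 320230 kJ/min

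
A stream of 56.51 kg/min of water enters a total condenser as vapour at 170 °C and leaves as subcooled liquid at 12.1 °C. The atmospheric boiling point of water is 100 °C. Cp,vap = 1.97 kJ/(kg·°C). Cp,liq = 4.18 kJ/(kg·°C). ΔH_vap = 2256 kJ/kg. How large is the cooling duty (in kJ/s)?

Q_c = 2600 kJ/s

vapour 170→100 °C: -137.9 kJ/kg
condensation at 100 °C: -2256 kJ/kg
liquid 100→12.1 °C: -367.42 kJ/kg
Δh = -137.9 + -2256 + -367.42 = -2761.3 kJ/kg
Q = ṁ·Δh = 56.51 kg/min × -2761.3 kJ/kg = -156040 kJ/min
|Q| = 2600.7 kW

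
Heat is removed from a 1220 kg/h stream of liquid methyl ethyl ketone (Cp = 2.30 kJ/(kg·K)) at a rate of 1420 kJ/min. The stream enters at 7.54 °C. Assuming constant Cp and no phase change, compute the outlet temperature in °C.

Q = 1420 kJ/min = 85200 kJ/h
ΔT = Q/(ṁ·Cp) = 85200/(1220×2.30) = 30.364 K
T_out = 7.54 − 30.364 = -22.824 °C

T_out = -22.8 °C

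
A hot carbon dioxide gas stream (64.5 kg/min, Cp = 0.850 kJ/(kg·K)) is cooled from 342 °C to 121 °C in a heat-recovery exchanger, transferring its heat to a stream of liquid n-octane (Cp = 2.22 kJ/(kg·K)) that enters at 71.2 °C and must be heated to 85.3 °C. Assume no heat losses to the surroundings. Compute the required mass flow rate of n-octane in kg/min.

ṁ_c = 387 kg/min

Heat released by hot stream: Q = 64.5 × 0.850 × (342 − 121) = 12116 kJ/min
Energy balance on cold side (adiabatic exchanger): Q = ṁ_c·Cp_c·(T_c,out − T_c,in)
ṁ_c = 12116 / [2.22 × (85.3 − 71.2)] = 387.08 kg/min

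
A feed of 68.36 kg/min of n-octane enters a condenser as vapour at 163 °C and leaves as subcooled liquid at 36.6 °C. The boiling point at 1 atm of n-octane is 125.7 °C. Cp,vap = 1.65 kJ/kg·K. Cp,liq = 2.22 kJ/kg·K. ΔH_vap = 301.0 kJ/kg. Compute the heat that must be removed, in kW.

Q_c = 638 kW

vapour 163→125.7 °C: -61.545 kJ/kg
condensation at 125.7 °C: -301 kJ/kg
liquid 125.7→36.6 °C: -197.8 kJ/kg
Δh = -61.545 + -301 + -197.8 = -560.35 kJ/kg
Q = ṁ·Δh = 68.36 kg/min × -560.35 kJ/kg = -38305 kJ/min
|Q| = 638.42 kW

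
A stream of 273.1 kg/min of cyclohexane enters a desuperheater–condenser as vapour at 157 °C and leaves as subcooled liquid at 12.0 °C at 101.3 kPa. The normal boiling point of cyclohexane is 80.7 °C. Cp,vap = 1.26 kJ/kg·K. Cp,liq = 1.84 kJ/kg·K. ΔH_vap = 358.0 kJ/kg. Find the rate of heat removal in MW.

vapour 157→80.7 °C: -96.138 kJ/kg
condensation at 80.7 °C: -358 kJ/kg
liquid 80.7→12.0 °C: -126.41 kJ/kg
Δh = -96.138 + -358 + -126.41 = -580.55 kJ/kg
Q = ṁ·Δh = 273.1 kg/min × -580.55 kJ/kg = -158550 kJ/min
|Q| = 2642.5 kW = 2.6425 MW

Q_c = 2.64 MW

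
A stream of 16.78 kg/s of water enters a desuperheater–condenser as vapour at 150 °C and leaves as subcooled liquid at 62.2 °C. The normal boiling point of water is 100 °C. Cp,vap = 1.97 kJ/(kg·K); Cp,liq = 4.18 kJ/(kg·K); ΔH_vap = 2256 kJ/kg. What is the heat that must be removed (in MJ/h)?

Q_c = 152000 MJ/h

vapour 150→100 °C: -98.5 kJ/kg
condensation at 100 °C: -2256 kJ/kg
liquid 100→62.2 °C: -158 kJ/kg
Δh = -98.5 + -2256 + -158 = -2512.5 kJ/kg
Q = ṁ·Δh = 16.78 kg/s × -2512.5 kJ/kg = -42160 kJ/s
|Q| = 42160 kW = 151780 MJ/h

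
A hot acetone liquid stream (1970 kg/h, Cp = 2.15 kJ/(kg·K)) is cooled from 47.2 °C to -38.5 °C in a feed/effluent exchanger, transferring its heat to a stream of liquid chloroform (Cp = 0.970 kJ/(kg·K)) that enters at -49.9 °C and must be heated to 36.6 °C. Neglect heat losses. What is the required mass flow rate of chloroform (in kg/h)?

ṁ_c = 4330 kg/h

Heat released by hot stream: Q = 1970 × 2.15 × (47.2 − -38.5) = 362980 kJ/h
Energy balance on cold side (adiabatic exchanger): Q = ṁ_c·Cp_c·(T_c,out − T_c,in)
ṁ_c = 362980 / [0.970 × (36.6 − -49.9)] = 4326.1 kg/h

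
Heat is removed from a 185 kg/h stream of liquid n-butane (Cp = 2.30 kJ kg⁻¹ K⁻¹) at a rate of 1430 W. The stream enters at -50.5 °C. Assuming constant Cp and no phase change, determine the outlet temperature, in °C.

Q = 1430 W = 5148 kJ/h
ΔT = Q/(ṁ·Cp) = 5148/(185×2.30) = 12.099 K
T_out = -50.5 − 12.099 = -62.599 °C

T_out = -62.6 °C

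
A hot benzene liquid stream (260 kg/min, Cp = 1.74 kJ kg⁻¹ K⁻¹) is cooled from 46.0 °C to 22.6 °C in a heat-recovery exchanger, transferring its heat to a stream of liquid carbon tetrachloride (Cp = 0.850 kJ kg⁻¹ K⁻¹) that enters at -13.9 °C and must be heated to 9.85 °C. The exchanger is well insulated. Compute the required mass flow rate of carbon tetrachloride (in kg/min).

Heat released by hot stream: Q = 260 × 1.74 × (46.0 − 22.6) = 10586 kJ/min
Energy balance on cold side (adiabatic exchanger): Q = ṁ_c·Cp_c·(T_c,out − T_c,in)
ṁ_c = 10586 / [0.850 × (9.85 − -13.9)] = 524.39 kg/min

ṁ_c = 524 kg/min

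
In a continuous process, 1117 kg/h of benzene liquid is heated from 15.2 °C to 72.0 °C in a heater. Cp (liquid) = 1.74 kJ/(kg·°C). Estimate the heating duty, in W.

Q = 30700 W

Q = ṁ·Cp·ΔT = 1117 × 1.74 × (72.0 − 15.2) = 110400 kJ/h
Converting: 110400 / 3600 s = 30.665 kW
Heating duty = 30665 W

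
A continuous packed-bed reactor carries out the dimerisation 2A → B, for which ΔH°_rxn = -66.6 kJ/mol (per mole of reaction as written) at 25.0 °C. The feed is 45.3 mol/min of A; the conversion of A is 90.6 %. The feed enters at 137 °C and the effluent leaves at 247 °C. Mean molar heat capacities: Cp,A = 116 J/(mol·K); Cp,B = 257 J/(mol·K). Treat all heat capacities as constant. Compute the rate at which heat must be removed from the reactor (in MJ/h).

Q_out = 40.5 MJ/h

Extent of reaction ξ = 0.906 × 45.3 / 2 = 20.521 mol/min
Reaction term: ξ·ΔH°_rxn = 20.521 × -66.6 = -1366.7 kJ/min
Sensible, feed 137→25 °C: -588.54 kJ/min
Outlet flows (mol/min): A 4.2582, B 20.521
Sensible, products 25→247 °C: 1280.5 kJ/min
Q = ΔH = -674.77 kJ/min = -11.246 kW
Heat removed = 40.486 MJ/h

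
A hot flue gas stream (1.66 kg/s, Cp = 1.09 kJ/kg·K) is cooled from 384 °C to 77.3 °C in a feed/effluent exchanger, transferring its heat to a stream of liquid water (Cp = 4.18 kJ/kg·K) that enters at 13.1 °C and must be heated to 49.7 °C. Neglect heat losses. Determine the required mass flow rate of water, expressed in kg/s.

Heat released by hot stream: Q = 1.66 × 1.09 × (384 − 77.3) = 554.94 kJ/s
Energy balance on cold side (adiabatic exchanger): Q = ṁ_c·Cp_c·(T_c,out − T_c,in)
ṁ_c = 554.94 / [4.18 × (49.7 − 13.1)] = 3.6274 kg/s

ṁ_c = 3.63 kg/s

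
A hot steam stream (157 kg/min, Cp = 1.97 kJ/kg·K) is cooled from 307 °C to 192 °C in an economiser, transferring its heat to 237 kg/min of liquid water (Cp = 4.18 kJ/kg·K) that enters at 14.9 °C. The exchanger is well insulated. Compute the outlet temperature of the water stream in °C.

Heat released by hot stream: Q = 157 × 1.97 × (307 − 192) = 35568 kJ/min
Energy balance on cold side (adiabatic exchanger): Q = ṁ_c·Cp_c·(T_c,out − T_c,in)
T_c,out = 14.9 + 35568/(237 × 4.18) = 50.804 °C

T_c,out = 50.8 °C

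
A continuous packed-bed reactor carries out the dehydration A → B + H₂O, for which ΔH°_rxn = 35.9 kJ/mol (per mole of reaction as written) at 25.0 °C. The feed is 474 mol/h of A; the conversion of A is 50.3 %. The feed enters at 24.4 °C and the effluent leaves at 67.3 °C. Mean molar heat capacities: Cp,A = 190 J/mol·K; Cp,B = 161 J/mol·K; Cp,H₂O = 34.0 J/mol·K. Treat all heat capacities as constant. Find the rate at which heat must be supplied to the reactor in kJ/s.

Q_in = 3.46 kJ/s

Extent of reaction ξ = 0.503 × 474 = 238.42 mol/h
Reaction term: ξ·ΔH°_rxn = 238.42 × 35.9 = 8559.3 kJ/h
Sensible, feed 24.4→25 °C: 54.036 kJ/h
Outlet flows (mol/h): A 235.58, B 238.42, H₂O 238.42
Sensible, products 25→67.3 °C: 3860 kJ/h
Q = ΔH = 12473 kJ/h = 3.4648 kW
Heat supplied = 3.4648 kJ/s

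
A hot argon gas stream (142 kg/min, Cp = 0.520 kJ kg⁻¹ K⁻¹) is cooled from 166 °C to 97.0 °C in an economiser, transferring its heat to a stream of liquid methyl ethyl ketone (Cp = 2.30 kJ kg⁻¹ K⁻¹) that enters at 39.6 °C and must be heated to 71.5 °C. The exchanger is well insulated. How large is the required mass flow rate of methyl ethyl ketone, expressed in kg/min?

Heat released by hot stream: Q = 142 × 0.520 × (166 − 97.0) = 5095 kJ/min
Energy balance on cold side (adiabatic exchanger): Q = ṁ_c·Cp_c·(T_c,out − T_c,in)
ṁ_c = 5095 / [2.30 × (71.5 − 39.6)] = 69.442 kg/min

ṁ_c = 69.4 kg/min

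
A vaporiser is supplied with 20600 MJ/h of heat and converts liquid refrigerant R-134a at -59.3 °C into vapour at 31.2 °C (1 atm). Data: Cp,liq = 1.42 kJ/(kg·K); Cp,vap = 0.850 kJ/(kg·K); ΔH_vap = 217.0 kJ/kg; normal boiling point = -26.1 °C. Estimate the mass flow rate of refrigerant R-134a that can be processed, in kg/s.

ṁ = 18.3 kg/s

Δh = 1.42×(-26.1−-59.3) + 217.0 + 0.850×(31.2−-26.1) = 312.85 kJ/kg
Q = 20600 MJ/h = 5722.2 kJ/s = 5722.2 kJ/s
ṁ = Q/Δh = 5722.2 / 312.85 = 18.291 kg/s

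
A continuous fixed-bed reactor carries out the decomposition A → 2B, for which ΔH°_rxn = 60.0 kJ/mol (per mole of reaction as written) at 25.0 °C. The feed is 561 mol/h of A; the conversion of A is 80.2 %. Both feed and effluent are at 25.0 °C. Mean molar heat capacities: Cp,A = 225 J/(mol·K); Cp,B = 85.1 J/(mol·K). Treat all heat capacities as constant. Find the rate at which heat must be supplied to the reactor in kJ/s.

Extent of reaction ξ = 0.802 × 561 = 449.92 mol/h
Reaction term: ξ·ΔH°_rxn = 449.92 × 60.0 = 26995 kJ/h
Q = ΔH = 26995 kJ/h = 7.4987 kW
Heat supplied = 7.4987 kJ/s

Q_in = 7.50 kJ/s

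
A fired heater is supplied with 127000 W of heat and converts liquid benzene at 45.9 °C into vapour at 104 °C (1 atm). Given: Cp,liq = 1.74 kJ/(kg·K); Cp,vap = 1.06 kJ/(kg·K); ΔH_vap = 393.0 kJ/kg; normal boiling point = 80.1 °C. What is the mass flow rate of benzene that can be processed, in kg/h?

Δh = 1.74×(80.1−45.9) + 393.0 + 1.06×(104−80.1) = 477.84 kJ/kg
Q = 127000 W = 127 kJ/s = 457200 kJ/h
ṁ = Q/Δh = 457200 / 477.84 = 956.8 kg/h

ṁ = 957 kg/h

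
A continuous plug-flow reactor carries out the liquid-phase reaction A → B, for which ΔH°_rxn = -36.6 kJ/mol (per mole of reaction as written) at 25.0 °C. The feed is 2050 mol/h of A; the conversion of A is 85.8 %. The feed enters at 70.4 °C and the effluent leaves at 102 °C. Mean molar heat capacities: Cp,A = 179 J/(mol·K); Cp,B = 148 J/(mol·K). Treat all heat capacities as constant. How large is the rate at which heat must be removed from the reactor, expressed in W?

Extent of reaction ξ = 0.858 × 2050 = 1758.9 mol/h
Reaction term: ξ·ΔH°_rxn = 1758.9 × -36.6 = -64376 kJ/h
Sensible, feed 70.4→25 °C: -16660 kJ/h
Outlet flows (mol/h): A 291.1, B 1758.9
Sensible, products 25→102 °C: 24057 kJ/h
Q = ΔH = -56979 kJ/h = -15.827 kW
Heat removed = 15827 W

Q_out = 15800 W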